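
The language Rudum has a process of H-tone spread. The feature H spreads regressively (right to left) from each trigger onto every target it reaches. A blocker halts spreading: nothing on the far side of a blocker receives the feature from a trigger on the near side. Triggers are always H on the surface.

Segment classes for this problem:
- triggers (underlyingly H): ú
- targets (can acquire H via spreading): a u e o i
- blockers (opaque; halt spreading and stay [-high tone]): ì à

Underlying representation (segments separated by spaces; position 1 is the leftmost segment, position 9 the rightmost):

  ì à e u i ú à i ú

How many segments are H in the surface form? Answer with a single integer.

6

From /ú/ at 6 leftward: 5 /i/ → H; 4 /u/ → H; 3 /e/ → H; 2 /à/ blocks.
From /ú/ at 9 leftward: 8 /i/ → H; 7 /à/ blocks.
H positions on the surface: 3 4 5 6 8 9.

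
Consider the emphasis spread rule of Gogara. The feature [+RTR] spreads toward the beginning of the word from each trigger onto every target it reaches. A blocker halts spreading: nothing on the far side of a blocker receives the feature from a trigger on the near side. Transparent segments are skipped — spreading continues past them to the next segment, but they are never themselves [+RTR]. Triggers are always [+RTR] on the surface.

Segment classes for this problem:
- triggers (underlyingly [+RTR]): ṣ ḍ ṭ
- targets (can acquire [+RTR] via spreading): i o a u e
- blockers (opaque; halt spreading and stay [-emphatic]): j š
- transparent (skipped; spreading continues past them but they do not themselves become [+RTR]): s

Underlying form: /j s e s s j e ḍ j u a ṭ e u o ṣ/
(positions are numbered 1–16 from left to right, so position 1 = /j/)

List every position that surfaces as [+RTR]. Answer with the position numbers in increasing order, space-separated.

7 8 10 11 12 13 14 15 16

From /ḍ/ at 8 leftward: 7 /e/ → [+RTR]; 6 /j/ blocks.
From /ṭ/ at 12 leftward: 11 /a/ → [+RTR]; 10 /u/ → [+RTR]; 9 /j/ blocks.
From /ṣ/ at 16 leftward: 15 /o/ → [+RTR]; 14 /u/ → [+RTR]; 13 /e/ → [+RTR]; 12 /ṭ/ is itself a trigger — this domain ends here.
Target with no active source: position 3 stays [-emphatic].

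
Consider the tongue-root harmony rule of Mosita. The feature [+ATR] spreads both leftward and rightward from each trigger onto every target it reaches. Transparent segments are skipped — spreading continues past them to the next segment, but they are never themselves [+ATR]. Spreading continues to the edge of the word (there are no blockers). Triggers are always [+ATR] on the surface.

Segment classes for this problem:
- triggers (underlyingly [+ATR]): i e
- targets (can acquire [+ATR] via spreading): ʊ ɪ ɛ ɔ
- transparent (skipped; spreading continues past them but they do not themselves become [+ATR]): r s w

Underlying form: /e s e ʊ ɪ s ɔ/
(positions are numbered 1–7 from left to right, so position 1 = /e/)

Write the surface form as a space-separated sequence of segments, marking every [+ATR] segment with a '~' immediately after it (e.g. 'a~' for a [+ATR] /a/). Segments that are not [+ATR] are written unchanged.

From /e/ at 1 rightward: 2 /s/ transparent; 3 /e/ is itself a trigger — this domain ends here.
From /e/ at 1 leftward: word edge.
From /e/ at 3 rightward: 4 /ʊ/ → [+ATR]; 5 /ɪ/ → [+ATR]; 6 /s/ transparent; 7 /ɔ/ → [+ATR]; word edge.
From /e/ at 3 leftward: 2 /s/ transparent; 1 /e/ is itself a trigger — this domain ends here.
[+ATR] positions on the surface: 1 3 4 5 7.

e~ s e~ ʊ~ ɪ~ s ɔ~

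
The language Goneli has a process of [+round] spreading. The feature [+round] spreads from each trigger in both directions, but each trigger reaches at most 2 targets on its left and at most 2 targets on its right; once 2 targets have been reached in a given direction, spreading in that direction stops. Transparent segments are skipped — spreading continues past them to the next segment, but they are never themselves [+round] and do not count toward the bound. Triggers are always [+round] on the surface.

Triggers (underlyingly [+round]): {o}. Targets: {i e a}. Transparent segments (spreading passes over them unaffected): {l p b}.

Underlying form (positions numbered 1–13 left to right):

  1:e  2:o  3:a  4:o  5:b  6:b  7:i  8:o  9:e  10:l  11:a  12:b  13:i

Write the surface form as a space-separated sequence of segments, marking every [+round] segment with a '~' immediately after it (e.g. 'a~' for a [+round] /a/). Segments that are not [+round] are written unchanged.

e~ o~ a~ o~ b b i~ o~ e~ l a~ b i

From /o/ at 2 rightward: 3 /a/ → [+round]; 4 /o/ is itself a trigger — this domain ends here.
From /o/ at 2 leftward: 1 /e/ → [+round]; word edge.
From /o/ at 4 rightward: 5 /b/ transparent; 6 /b/ transparent; 7 /i/ → [+round]; 8 /o/ is itself a trigger — this domain ends here.
From /o/ at 4 leftward: 3 /a/ → [+round]; 2 /o/ is itself a trigger — this domain ends here.
From /o/ at 8 rightward: 9 /e/ → [+round]; 10 /l/ transparent; 11 /a/ → [+round]; bound reached.
From /o/ at 8 leftward: 7 /i/ → [+round]; 6 /b/ transparent; 5 /b/ transparent; 4 /o/ is itself a trigger — this domain ends here.
Target with no active source: position 13 stays [-round].
[+round] positions on the surface: 1 2 3 4 7 8 9 11.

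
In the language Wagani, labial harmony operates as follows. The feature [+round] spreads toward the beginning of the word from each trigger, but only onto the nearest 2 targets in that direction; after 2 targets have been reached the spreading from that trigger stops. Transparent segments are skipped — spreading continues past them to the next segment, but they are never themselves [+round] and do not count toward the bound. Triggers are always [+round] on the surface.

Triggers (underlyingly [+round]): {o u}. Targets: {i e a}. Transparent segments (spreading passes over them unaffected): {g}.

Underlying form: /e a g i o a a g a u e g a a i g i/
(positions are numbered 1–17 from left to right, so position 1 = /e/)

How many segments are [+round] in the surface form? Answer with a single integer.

From /o/ at 5 leftward: 4 /i/ → [+round]; 3 /g/ transparent; 2 /a/ → [+round]; bound reached.
From /u/ at 10 leftward: 9 /a/ → [+round]; 8 /g/ transparent; 7 /a/ → [+round]; bound reached.
Targets with no active source: positions 1 6 11 13 14 15 17 stay [-round].
[+round] positions on the surface: 2 4 5 7 9 10.

6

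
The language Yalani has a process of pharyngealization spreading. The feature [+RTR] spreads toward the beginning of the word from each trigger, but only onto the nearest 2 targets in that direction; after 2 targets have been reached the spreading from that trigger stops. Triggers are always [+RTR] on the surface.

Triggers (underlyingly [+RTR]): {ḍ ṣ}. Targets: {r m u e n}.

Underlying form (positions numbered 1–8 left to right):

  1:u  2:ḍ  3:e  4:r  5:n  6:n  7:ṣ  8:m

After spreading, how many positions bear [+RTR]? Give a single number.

From /ḍ/ at 2 leftward: 1 /u/ → [+RTR]; word edge.
From /ṣ/ at 7 leftward: 6 /n/ → [+RTR]; 5 /n/ → [+RTR]; bound reached.
Targets with no active source: positions 3 4 8 stay [-emphatic].
[+RTR] positions on the surface: 1 2 5 6 7.

5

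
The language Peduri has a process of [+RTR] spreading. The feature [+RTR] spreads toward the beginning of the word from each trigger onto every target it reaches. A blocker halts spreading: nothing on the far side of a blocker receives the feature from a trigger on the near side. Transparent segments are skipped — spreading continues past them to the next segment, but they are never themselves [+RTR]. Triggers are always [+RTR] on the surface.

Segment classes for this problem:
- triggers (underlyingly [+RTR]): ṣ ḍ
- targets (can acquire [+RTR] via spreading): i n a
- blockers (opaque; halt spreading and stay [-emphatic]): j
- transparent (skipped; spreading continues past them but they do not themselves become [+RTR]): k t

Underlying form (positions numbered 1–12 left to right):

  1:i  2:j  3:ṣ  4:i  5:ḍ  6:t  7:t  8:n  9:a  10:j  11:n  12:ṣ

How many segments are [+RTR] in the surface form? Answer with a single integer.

From /ṣ/ at 3 leftward: 2 /j/ blocks.
From /ḍ/ at 5 leftward: 4 /i/ → [+RTR]; 3 /ṣ/ is itself a trigger — this domain ends here.
From /ṣ/ at 12 leftward: 11 /n/ → [+RTR]; 10 /j/ blocks.
Targets with no active source: positions 1 8 9 stay [-emphatic].
[+RTR] positions on the surface: 3 4 5 11 12.

5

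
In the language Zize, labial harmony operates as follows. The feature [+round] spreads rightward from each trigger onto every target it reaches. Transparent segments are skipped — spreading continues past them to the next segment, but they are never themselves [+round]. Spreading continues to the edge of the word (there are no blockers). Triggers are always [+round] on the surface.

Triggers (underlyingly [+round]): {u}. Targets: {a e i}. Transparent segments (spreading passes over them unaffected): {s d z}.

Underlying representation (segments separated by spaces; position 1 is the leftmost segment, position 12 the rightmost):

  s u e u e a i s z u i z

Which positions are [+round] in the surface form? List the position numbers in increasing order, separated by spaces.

From /u/ at 2 rightward: 3 /e/ → [+round]; 4 /u/ is itself a trigger — this domain ends here.
From /u/ at 4 rightward: 5 /e/ → [+round]; 6 /a/ → [+round]; 7 /i/ → [+round]; 8 /s/ transparent; 9 /z/ transparent; 10 /u/ is itself a trigger — this domain ends here.
From /u/ at 10 rightward: 11 /i/ → [+round]; 12 /z/ transparent; word edge.

2 3 4 5 6 7 10 11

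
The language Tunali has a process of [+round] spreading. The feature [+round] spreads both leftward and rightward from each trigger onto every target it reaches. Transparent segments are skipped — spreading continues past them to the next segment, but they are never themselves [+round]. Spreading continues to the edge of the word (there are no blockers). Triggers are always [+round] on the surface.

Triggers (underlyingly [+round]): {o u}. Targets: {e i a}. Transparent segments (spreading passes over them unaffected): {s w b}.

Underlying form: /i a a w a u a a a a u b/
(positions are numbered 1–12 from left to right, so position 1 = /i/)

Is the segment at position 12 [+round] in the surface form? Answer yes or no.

no

From /u/ at 6 rightward: 7 /a/ → [+round]; 8 /a/ → [+round]; 9 /a/ → [+round]; 10 /a/ → [+round]; 11 /u/ is itself a trigger — this domain ends here.
From /u/ at 6 leftward: 5 /a/ → [+round]; 4 /w/ transparent; 3 /a/ → [+round]; 2 /a/ → [+round]; 1 /i/ → [+round]; word edge.
From /u/ at 11 rightward: 12 /b/ transparent; word edge.
From /u/ at 11 leftward: 10 /a/ → [+round]; 9 /a/ → [+round]; 8 /a/ → [+round]; 7 /a/ → [+round]; 6 /u/ is itself a trigger — this domain ends here.
[+round] positions on the surface: 1 2 3 5 6 7 8 9 10 11.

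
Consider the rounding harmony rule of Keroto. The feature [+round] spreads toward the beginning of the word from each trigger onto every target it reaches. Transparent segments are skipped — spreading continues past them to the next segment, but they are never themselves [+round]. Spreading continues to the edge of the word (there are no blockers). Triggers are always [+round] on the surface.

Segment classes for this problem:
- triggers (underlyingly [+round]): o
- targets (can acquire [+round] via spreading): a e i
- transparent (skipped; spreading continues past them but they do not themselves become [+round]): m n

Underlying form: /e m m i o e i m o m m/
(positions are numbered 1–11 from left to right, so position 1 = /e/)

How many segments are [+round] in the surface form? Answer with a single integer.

6

From /o/ at 5 leftward: 4 /i/ → [+round]; 3 /m/ transparent; 2 /m/ transparent; 1 /e/ → [+round]; word edge.
From /o/ at 9 leftward: 8 /m/ transparent; 7 /i/ → [+round]; 6 /e/ → [+round]; 5 /o/ is itself a trigger — this domain ends here.
[+round] positions on the surface: 1 4 5 6 7 9.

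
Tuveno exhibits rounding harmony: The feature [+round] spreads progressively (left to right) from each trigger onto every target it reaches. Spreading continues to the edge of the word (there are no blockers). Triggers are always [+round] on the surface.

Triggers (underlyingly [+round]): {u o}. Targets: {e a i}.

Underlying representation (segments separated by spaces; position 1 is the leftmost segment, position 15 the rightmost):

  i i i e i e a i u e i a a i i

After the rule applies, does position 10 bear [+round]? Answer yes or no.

yes

From /u/ at 9 rightward: 10 /e/ → [+round]; 11 /i/ → [+round]; 12 /a/ → [+round]; 13 /a/ → [+round]; 14 /i/ → [+round]; 15 /i/ → [+round]; word edge.
Targets with no active source: positions 1 2 3 4 5 6 7 8 stay [-round].
[+round] positions on the surface: 9 10 11 12 13 14 15.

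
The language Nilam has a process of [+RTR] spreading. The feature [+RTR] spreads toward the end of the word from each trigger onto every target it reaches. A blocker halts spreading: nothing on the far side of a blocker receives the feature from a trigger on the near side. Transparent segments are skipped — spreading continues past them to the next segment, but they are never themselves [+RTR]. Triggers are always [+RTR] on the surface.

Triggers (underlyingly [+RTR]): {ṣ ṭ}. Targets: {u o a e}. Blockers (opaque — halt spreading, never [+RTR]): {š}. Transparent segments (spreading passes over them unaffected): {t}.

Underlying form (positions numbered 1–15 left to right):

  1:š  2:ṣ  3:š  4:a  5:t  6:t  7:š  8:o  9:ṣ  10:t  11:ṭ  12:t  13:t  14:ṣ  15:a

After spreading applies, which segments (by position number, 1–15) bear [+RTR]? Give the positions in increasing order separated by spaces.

From /ṣ/ at 2 rightward: 3 /š/ blocks.
From /ṣ/ at 9 rightward: 10 /t/ transparent; 11 /ṭ/ is itself a trigger — this domain ends here.
From /ṭ/ at 11 rightward: 12 /t/ transparent; 13 /t/ transparent; 14 /ṣ/ is itself a trigger — this domain ends here.
From /ṣ/ at 14 rightward: 15 /a/ → [+RTR]; word edge.
Targets with no active source: positions 4 8 stay [-emphatic].

2 9 11 14 15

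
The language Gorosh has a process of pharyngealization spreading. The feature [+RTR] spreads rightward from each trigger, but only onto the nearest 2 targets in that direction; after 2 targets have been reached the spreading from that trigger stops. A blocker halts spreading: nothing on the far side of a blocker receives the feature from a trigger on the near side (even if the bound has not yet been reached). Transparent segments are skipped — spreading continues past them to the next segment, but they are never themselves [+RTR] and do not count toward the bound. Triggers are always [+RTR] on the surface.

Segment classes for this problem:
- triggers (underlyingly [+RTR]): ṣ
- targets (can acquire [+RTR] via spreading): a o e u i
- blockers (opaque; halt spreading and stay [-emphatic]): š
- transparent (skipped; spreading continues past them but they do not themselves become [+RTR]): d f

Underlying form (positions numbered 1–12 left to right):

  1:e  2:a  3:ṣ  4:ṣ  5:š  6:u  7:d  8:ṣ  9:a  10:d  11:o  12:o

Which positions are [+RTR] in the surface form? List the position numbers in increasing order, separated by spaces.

3 4 8 9 11

From /ṣ/ at 3 rightward: 4 /ṣ/ is itself a trigger — this domain ends here.
From /ṣ/ at 4 rightward: 5 /š/ blocks.
From /ṣ/ at 8 rightward: 9 /a/ → [+RTR]; 10 /d/ transparent; 11 /o/ → [+RTR]; bound reached.
Targets with no active source: positions 1 2 6 12 stay [-emphatic].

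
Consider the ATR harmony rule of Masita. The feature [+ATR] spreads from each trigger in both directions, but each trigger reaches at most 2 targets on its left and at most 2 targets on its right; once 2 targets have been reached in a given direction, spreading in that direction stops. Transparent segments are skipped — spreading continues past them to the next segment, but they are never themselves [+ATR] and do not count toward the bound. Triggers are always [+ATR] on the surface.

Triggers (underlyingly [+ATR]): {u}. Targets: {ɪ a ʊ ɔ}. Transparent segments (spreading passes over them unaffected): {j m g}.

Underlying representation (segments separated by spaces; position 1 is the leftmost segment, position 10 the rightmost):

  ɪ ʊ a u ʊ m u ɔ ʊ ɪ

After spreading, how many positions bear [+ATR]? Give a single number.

7

From /u/ at 4 rightward: 5 /ʊ/ → [+ATR]; 6 /m/ transparent; 7 /u/ is itself a trigger — this domain ends here.
From /u/ at 4 leftward: 3 /a/ → [+ATR]; 2 /ʊ/ → [+ATR]; bound reached.
From /u/ at 7 rightward: 8 /ɔ/ → [+ATR]; 9 /ʊ/ → [+ATR]; bound reached.
From /u/ at 7 leftward: 6 /m/ transparent; 5 /ʊ/ → [+ATR]; 4 /u/ is itself a trigger — this domain ends here.
Targets with no active source: positions 1 10 stay [-ATR].
[+ATR] positions on the surface: 2 3 4 5 7 8 9.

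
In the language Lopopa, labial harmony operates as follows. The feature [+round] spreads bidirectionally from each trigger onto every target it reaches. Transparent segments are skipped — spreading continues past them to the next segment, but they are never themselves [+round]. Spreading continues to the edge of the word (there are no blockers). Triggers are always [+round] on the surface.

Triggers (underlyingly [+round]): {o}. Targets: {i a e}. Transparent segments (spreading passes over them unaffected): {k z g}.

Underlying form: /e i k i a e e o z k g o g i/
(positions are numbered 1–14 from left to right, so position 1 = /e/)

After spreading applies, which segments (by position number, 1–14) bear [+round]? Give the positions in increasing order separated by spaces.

From /o/ at 8 rightward: 9 /z/ transparent; 10 /k/ transparent; 11 /g/ transparent; 12 /o/ is itself a trigger — this domain ends here.
From /o/ at 8 leftward: 7 /e/ → [+round]; 6 /e/ → [+round]; 5 /a/ → [+round]; 4 /i/ → [+round]; 3 /k/ transparent; 2 /i/ → [+round]; 1 /e/ → [+round]; word edge.
From /o/ at 12 rightward: 13 /g/ transparent; 14 /i/ → [+round]; word edge.
From /o/ at 12 leftward: 11 /g/ transparent; 10 /k/ transparent; 9 /z/ transparent; 8 /o/ is itself a trigger — this domain ends here.

1 2 4 5 6 7 8 12 14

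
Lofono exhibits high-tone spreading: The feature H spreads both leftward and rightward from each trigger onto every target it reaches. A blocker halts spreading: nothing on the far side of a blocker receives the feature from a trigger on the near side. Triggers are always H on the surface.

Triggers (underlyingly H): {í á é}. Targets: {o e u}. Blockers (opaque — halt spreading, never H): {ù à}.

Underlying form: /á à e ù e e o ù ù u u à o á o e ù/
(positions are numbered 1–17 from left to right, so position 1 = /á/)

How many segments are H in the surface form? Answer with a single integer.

From /á/ at 1 rightward: 2 /à/ blocks.
From /á/ at 1 leftward: word edge.
From /á/ at 14 rightward: 15 /o/ → H; 16 /e/ → H; 17 /ù/ blocks.
From /á/ at 14 leftward: 13 /o/ → H; 12 /à/ blocks.
Targets with no active source: positions 3 5 6 7 10 11 stay [-high tone].
H positions on the surface: 1 13 14 15 16.

5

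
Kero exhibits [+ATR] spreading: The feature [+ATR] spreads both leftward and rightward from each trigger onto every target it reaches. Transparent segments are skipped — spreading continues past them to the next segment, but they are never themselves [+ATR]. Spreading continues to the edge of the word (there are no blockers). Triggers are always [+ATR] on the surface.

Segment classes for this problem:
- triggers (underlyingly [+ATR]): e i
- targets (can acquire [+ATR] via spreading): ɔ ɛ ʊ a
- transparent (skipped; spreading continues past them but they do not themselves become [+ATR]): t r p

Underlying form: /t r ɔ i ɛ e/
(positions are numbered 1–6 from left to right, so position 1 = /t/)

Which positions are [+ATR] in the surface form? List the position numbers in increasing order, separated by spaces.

3 4 5 6

From /i/ at 4 rightward: 5 /ɛ/ → [+ATR]; 6 /e/ is itself a trigger — this domain ends here.
From /i/ at 4 leftward: 3 /ɔ/ → [+ATR]; 2 /r/ transparent; 1 /t/ transparent; word edge.
From /e/ at 6 rightward: word edge.
From /e/ at 6 leftward: 5 /ɛ/ → [+ATR]; 4 /i/ is itself a trigger — this domain ends here.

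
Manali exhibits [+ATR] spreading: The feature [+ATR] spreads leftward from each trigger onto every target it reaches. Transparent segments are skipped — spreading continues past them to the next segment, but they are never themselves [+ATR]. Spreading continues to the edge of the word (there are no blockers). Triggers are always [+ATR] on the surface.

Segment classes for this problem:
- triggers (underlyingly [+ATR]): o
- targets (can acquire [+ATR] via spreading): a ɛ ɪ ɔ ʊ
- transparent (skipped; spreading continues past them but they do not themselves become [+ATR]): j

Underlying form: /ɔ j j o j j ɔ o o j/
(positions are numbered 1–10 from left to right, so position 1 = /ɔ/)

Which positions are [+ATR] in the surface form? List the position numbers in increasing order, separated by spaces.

From /o/ at 4 leftward: 3 /j/ transparent; 2 /j/ transparent; 1 /ɔ/ → [+ATR]; word edge.
From /o/ at 8 leftward: 7 /ɔ/ → [+ATR]; 6 /j/ transparent; 5 /j/ transparent; 4 /o/ is itself a trigger — this domain ends here.
From /o/ at 9 leftward: 8 /o/ is itself a trigger — this domain ends here.

1 4 7 8 9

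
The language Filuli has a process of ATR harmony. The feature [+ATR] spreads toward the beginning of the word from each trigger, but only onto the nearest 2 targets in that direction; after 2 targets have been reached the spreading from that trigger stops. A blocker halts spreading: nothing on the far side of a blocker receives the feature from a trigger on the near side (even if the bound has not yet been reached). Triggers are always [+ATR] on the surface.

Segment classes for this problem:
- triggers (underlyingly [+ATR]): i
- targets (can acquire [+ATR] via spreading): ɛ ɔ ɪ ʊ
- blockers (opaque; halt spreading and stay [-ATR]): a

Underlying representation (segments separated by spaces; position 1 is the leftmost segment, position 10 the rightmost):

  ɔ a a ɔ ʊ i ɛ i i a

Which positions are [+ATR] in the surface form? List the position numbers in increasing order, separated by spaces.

From /i/ at 6 leftward: 5 /ʊ/ → [+ATR]; 4 /ɔ/ → [+ATR]; bound reached.
From /i/ at 8 leftward: 7 /ɛ/ → [+ATR]; 6 /i/ is itself a trigger — this domain ends here.
From /i/ at 9 leftward: 8 /i/ is itself a trigger — this domain ends here.
Target with no active source: position 1 stays [-ATR].

4 5 6 7 8 9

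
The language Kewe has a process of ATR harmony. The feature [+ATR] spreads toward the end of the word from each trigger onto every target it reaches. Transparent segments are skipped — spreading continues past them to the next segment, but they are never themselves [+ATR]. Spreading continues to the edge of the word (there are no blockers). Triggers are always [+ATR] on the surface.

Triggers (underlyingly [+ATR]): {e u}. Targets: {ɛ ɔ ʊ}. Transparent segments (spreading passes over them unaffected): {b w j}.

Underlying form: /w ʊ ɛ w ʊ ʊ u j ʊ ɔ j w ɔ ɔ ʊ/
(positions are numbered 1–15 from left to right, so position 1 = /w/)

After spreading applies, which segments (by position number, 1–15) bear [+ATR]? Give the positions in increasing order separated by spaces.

7 9 10 13 14 15

From /u/ at 7 rightward: 8 /j/ transparent; 9 /ʊ/ → [+ATR]; 10 /ɔ/ → [+ATR]; 11 /j/ transparent; 12 /w/ transparent; 13 /ɔ/ → [+ATR]; 14 /ɔ/ → [+ATR]; 15 /ʊ/ → [+ATR]; word edge.
Targets with no active source: positions 2 3 5 6 stay [-ATR].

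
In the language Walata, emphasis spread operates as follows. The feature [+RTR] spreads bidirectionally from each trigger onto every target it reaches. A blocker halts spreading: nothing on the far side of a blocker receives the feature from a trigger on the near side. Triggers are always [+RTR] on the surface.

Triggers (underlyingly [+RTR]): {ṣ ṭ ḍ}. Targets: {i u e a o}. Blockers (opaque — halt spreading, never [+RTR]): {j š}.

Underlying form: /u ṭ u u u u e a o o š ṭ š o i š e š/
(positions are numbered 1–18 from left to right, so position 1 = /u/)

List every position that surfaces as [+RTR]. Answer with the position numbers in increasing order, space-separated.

1 2 3 4 5 6 7 8 9 10 12

From /ṭ/ at 2 rightward: 3 /u/ → [+RTR]; 4 /u/ → [+RTR]; 5 /u/ → [+RTR]; 6 /u/ → [+RTR]; 7 /e/ → [+RTR]; 8 /a/ → [+RTR]; 9 /o/ → [+RTR]; 10 /o/ → [+RTR]; 11 /š/ blocks.
From /ṭ/ at 2 leftward: 1 /u/ → [+RTR]; word edge.
From /ṭ/ at 12 rightward: 13 /š/ blocks.
From /ṭ/ at 12 leftward: 11 /š/ blocks.
Targets with no active source: positions 14 15 17 stay [-emphatic].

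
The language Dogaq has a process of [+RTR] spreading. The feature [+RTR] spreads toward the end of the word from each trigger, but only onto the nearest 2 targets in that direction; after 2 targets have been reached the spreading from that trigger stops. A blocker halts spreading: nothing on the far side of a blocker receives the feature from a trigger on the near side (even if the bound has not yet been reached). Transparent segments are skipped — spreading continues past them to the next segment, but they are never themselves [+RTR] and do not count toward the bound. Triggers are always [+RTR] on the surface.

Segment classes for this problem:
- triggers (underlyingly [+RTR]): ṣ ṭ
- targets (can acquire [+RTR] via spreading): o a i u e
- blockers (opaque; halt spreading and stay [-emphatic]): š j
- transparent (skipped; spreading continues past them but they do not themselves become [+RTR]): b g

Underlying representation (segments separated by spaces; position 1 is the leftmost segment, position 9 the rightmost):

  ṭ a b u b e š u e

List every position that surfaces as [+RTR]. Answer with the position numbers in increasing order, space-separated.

1 2 4

From /ṭ/ at 1 rightward: 2 /a/ → [+RTR]; 3 /b/ transparent; 4 /u/ → [+RTR]; bound reached.
Targets with no active source: positions 6 8 9 stay [-emphatic].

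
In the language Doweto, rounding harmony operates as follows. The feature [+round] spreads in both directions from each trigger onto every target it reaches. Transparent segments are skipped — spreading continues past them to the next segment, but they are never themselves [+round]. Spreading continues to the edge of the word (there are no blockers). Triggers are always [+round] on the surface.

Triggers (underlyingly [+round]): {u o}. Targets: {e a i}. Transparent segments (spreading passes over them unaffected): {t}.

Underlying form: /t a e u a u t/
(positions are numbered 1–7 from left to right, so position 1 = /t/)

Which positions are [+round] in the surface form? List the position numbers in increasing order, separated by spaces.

From /u/ at 4 rightward: 5 /a/ → [+round]; 6 /u/ is itself a trigger — this domain ends here.
From /u/ at 4 leftward: 3 /e/ → [+round]; 2 /a/ → [+round]; 1 /t/ transparent; word edge.
From /u/ at 6 rightward: 7 /t/ transparent; word edge.
From /u/ at 6 leftward: 5 /a/ → [+round]; 4 /u/ is itself a trigger — this domain ends here.

2 3 4 5 6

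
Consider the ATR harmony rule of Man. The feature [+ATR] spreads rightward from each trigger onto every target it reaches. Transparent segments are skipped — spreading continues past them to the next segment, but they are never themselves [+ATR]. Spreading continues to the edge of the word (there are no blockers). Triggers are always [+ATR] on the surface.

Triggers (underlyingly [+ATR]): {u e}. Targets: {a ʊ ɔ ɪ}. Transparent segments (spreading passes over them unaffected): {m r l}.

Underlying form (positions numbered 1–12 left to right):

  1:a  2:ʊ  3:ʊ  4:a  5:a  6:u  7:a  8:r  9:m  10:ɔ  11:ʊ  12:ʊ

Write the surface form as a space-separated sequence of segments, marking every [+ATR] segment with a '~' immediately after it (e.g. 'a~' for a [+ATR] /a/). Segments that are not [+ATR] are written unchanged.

a ʊ ʊ a a u~ a~ r m ɔ~ ʊ~ ʊ~

From /u/ at 6 rightward: 7 /a/ → [+ATR]; 8 /r/ transparent; 9 /m/ transparent; 10 /ɔ/ → [+ATR]; 11 /ʊ/ → [+ATR]; 12 /ʊ/ → [+ATR]; word edge.
Targets with no active source: positions 1 2 3 4 5 stay [-ATR].
[+ATR] positions on the surface: 6 7 10 11 12.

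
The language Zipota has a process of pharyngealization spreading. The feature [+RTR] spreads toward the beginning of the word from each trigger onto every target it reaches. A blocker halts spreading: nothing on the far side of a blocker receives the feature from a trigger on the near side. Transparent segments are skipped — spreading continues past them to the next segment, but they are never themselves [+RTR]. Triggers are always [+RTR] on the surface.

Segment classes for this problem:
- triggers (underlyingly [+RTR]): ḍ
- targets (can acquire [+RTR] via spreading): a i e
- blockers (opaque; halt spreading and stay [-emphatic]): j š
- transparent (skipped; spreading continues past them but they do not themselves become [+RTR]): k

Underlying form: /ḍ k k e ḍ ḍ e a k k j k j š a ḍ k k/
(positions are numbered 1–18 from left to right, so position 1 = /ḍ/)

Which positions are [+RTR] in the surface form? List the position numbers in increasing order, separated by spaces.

From /ḍ/ at 1 leftward: word edge.
From /ḍ/ at 5 leftward: 4 /e/ → [+RTR]; 3 /k/ transparent; 2 /k/ transparent; 1 /ḍ/ is itself a trigger — this domain ends here.
From /ḍ/ at 6 leftward: 5 /ḍ/ is itself a trigger — this domain ends here.
From /ḍ/ at 16 leftward: 15 /a/ → [+RTR]; 14 /š/ blocks.
Targets with no active source: positions 7 8 stay [-emphatic].

1 4 5 6 15 16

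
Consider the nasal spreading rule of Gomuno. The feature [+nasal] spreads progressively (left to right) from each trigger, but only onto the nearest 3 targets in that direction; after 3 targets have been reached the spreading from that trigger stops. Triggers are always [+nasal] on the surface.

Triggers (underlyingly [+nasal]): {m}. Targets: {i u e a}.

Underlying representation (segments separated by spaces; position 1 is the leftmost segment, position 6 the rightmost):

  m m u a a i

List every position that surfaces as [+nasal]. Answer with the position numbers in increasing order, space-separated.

From /m/ at 1 rightward: 2 /m/ is itself a trigger — this domain ends here.
From /m/ at 2 rightward: 3 /u/ → [+nasal]; 4 /a/ → [+nasal]; 5 /a/ → [+nasal]; bound reached.
Target with no active source: position 6 stays [-nasal].

1 2 3 4 5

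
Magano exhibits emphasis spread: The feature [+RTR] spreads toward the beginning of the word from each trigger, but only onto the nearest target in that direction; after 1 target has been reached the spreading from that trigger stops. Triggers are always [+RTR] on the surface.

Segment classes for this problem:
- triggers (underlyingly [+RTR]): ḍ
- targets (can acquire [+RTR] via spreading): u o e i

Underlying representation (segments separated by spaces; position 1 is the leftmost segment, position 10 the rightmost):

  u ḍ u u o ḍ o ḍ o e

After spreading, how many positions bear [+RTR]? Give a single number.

From /ḍ/ at 2 leftward: 1 /u/ → [+RTR]; bound reached.
From /ḍ/ at 6 leftward: 5 /o/ → [+RTR]; bound reached.
From /ḍ/ at 8 leftward: 7 /o/ → [+RTR]; bound reached.
Targets with no active source: positions 3 4 9 10 stay [-emphatic].
[+RTR] positions on the surface: 1 2 5 6 7 8.

6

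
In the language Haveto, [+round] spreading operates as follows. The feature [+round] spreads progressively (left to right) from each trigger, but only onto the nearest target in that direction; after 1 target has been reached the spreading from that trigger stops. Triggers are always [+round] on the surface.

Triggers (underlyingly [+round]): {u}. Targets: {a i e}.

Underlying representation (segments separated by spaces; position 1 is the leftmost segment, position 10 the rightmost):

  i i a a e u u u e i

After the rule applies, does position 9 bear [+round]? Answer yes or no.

From /u/ at 6 rightward: 7 /u/ is itself a trigger — this domain ends here.
From /u/ at 7 rightward: 8 /u/ is itself a trigger — this domain ends here.
From /u/ at 8 rightward: 9 /e/ → [+round]; bound reached.
Targets with no active source: positions 1 2 3 4 5 10 stay [-round].
[+round] positions on the surface: 6 7 8 9.

yes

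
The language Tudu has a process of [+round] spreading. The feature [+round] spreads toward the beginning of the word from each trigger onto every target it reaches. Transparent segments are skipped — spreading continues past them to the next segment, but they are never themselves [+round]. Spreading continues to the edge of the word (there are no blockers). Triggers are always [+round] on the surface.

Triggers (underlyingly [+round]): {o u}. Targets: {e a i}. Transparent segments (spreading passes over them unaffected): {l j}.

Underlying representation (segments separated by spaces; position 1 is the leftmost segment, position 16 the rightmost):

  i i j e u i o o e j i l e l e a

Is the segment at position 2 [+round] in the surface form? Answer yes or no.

yes

From /u/ at 5 leftward: 4 /e/ → [+round]; 3 /j/ transparent; 2 /i/ → [+round]; 1 /i/ → [+round]; word edge.
From /o/ at 7 leftward: 6 /i/ → [+round]; 5 /u/ is itself a trigger — this domain ends here.
From /o/ at 8 leftward: 7 /o/ is itself a trigger — this domain ends here.
Targets with no active source: positions 9 11 13 15 16 stay [-round].
[+round] positions on the surface: 1 2 4 5 6 7 8.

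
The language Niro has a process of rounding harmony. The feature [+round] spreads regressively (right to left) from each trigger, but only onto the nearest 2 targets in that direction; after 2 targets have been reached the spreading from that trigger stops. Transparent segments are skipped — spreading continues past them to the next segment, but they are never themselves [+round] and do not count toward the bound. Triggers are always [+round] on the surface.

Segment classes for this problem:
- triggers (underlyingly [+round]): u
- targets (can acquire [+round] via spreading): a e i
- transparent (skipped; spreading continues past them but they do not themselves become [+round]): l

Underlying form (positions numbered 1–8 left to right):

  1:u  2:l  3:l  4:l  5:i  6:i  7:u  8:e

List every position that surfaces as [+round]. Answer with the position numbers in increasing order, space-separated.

From /u/ at 1 leftward: word edge.
From /u/ at 7 leftward: 6 /i/ → [+round]; 5 /i/ → [+round]; bound reached.
Target with no active source: position 8 stays [-round].

1 5 6 7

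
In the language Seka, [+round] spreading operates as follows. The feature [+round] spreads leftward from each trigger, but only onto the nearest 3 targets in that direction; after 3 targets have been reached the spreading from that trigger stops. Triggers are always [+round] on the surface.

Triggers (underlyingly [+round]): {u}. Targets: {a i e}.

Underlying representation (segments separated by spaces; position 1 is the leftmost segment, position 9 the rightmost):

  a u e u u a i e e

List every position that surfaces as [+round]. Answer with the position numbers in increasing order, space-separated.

From /u/ at 2 leftward: 1 /a/ → [+round]; word edge.
From /u/ at 4 leftward: 3 /e/ → [+round]; 2 /u/ is itself a trigger — this domain ends here.
From /u/ at 5 leftward: 4 /u/ is itself a trigger — this domain ends here.
Targets with no active source: positions 6 7 8 9 stay [-round].

1 2 3 4 5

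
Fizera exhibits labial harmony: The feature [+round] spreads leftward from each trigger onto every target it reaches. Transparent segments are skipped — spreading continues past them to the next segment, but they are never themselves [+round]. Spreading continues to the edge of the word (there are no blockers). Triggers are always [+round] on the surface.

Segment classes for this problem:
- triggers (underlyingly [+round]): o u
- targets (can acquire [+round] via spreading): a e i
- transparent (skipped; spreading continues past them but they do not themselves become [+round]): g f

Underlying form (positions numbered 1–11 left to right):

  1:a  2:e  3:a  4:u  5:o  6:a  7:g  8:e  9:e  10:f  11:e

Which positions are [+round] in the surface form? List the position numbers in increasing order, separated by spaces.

From /u/ at 4 leftward: 3 /a/ → [+round]; 2 /e/ → [+round]; 1 /a/ → [+round]; word edge.
From /o/ at 5 leftward: 4 /u/ is itself a trigger — this domain ends here.
Targets with no active source: positions 6 8 9 11 stay [-round].

1 2 3 4 5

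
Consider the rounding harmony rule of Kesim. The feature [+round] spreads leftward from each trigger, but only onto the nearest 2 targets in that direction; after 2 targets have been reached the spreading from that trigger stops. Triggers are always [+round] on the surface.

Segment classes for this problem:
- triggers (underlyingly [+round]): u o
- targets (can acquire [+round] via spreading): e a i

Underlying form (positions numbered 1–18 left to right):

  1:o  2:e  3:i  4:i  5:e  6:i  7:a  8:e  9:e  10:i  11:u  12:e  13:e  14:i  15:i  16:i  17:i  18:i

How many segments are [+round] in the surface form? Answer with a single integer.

4

From /o/ at 1 leftward: word edge.
From /u/ at 11 leftward: 10 /i/ → [+round]; 9 /e/ → [+round]; bound reached.
Targets with no active source: positions 2 3 4 5 6 7 8 12 13 14 15 16 17 18 stay [-round].
[+round] positions on the surface: 1 9 10 11.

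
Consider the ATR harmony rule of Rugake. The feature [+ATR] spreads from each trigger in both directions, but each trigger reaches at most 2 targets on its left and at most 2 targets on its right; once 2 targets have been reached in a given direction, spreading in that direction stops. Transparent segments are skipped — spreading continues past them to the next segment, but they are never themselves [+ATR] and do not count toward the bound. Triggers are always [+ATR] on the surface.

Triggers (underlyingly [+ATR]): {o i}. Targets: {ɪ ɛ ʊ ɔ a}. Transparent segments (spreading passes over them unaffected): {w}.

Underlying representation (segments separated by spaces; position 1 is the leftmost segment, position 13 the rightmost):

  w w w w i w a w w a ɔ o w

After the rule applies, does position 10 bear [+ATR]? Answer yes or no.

yes

From /i/ at 5 rightward: 6 /w/ transparent; 7 /a/ → [+ATR]; 8 /w/ transparent; 9 /w/ transparent; 10 /a/ → [+ATR]; bound reached.
From /i/ at 5 leftward: 4 /w/ transparent; 3 /w/ transparent; 2 /w/ transparent; 1 /w/ transparent; word edge.
From /o/ at 12 rightward: 13 /w/ transparent; word edge.
From /o/ at 12 leftward: 11 /ɔ/ → [+ATR]; 10 /a/ → [+ATR]; bound reached.
[+ATR] positions on the surface: 5 7 10 11 12.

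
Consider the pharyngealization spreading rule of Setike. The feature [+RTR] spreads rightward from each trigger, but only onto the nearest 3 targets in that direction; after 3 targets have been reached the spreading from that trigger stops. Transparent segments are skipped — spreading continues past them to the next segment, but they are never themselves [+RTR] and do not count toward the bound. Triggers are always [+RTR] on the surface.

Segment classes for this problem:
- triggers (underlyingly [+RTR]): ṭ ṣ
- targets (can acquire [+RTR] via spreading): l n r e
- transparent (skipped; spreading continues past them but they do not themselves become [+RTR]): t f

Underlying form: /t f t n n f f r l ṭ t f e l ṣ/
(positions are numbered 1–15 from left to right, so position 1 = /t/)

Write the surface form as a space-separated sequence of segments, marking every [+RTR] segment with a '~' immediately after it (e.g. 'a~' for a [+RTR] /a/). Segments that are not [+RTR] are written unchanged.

From /ṭ/ at 10 rightward: 11 /t/ transparent; 12 /f/ transparent; 13 /e/ → [+RTR]; 14 /l/ → [+RTR]; 15 /ṣ/ is itself a trigger — this domain ends here.
From /ṣ/ at 15 rightward: word edge.
Targets with no active source: positions 4 5 8 9 stay [-emphatic].
[+RTR] positions on the surface: 10 13 14 15.

t f t n n f f r l ṭ~ t f e~ l~ ṣ~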